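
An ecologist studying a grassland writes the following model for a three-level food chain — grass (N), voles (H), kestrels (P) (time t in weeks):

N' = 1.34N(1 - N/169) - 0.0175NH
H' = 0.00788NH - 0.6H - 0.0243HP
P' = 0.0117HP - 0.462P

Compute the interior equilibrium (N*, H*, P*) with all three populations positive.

From dP/dt = 0: 0.0117H* = 0.462, so H* = 39.5.
From dN/dt = 0: 1.34(1 - N*/169) = 0.0175·39.5, giving N* = 169·(1 - 0.516) = 81.8.
From dH/dt = 0: 0.00788·81.8 - 0.6 = 0.0243P*, so P* = 0.045/0.0243 = 1.85.

N* ≈ 81.8, H* ≈ 39.5, P* ≈ 1.85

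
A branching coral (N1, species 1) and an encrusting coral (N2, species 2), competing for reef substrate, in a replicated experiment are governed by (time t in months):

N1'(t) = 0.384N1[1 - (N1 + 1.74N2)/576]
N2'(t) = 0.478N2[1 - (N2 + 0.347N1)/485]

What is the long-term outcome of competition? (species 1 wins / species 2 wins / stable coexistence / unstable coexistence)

species 2 excludes species 1

Compare the nullcline intercepts: K1/α12 = 576/1.74 = 331 < K2 = 485; K2/α21 = 485/0.347 = 1400 > K1 = 576.
Since the inequalities point opposite ways, species 2 can invade but species 1 cannot.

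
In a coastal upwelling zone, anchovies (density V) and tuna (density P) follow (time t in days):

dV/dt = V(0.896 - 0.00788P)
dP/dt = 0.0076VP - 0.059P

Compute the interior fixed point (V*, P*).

V* ≈ 7.76, P* ≈ 114

Set dP/dt = 0 with P > 0: 0.0076V - 0.059 = 0, so V* = 0.059/0.0076 = 7.76.
Set dV/dt = 0 with V > 0: 0.896 - 0.00788P = 0, so P* = 0.896/0.00788 = 114.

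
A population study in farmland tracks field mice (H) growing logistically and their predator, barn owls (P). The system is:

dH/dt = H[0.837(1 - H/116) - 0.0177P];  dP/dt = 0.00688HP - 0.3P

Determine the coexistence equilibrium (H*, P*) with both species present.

H* ≈ 43.6, P* ≈ 29.5

From dP/dt = 0 with P > 0: 0.00688H* = 0.3, so H* = 43.6.
Substitute into dH/dt = 0: 0.837(1 - 43.6/116) = 0.0177P*.
The bracket is 0.624, giving P* = 0.522/0.0177 = 29.5.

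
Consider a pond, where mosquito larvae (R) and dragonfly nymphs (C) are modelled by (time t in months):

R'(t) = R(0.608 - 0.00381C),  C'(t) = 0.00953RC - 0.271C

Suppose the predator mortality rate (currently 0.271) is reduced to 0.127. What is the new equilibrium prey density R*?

R* ≈ 13.3

At the interior fixed point, setting dC/dt = 0 with C > 0 fixes R* = (predator death rate)/(RC coefficient) — independent of the other coefficients.
With the change, R* = 0.127/0.00953 = 13.3; it falls from 28.4.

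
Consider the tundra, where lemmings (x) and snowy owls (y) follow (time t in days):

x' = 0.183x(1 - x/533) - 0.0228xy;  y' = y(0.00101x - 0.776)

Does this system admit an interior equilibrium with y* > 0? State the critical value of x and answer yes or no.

Threshold x = 768; K < 768, so no, the predator goes extinct.

The predator equation gives dy/dt > 0 only when x > 0.776/0.00101 = 768.
Without the predator, x → K = 533. Since 533 < 768, the predator cannot invade.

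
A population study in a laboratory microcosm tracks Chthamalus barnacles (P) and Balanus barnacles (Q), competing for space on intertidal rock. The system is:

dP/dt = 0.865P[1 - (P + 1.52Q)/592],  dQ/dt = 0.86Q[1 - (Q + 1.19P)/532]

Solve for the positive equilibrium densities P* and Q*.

P* ≈ 268, Q* ≈ 213

Setting both brackets to zero gives the nullclines P + 1.52Q = 592 and 1.19P + Q = 532.
Substituting Q = 532 - 1.19P into the first: P(1 - 1.52·1.19) = 592 - 1.52·532.
So P* = -217/-0.809 = 268, and then Q* = 532 - 1.19·268 = 213.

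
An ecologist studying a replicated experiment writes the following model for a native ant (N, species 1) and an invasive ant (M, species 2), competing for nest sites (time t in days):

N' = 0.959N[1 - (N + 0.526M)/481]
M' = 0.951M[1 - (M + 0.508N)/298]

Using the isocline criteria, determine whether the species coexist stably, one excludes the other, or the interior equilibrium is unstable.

Compare the nullcline intercepts: K1/α12 = 481/0.526 = 914 > K2 = 298; K2/α21 = 298/0.508 = 587 > K1 = 481.
Since both inequalities hold, each species can invade when rare, so the interior equilibrium is stable.

stable coexistence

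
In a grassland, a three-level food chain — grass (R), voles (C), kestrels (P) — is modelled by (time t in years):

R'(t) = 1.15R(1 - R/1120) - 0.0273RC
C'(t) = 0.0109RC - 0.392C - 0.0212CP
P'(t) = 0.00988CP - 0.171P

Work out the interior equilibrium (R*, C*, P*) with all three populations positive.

R* ≈ 660, C* ≈ 17.3, P* ≈ 321

From dP/dt = 0: 0.00988C* = 0.171, so C* = 17.3.
From dR/dt = 0: 1.15(1 - R*/1120) = 0.0273·17.3, giving R* = 1120·(1 - 0.411) = 660.
From dC/dt = 0: 0.0109·660 - 0.392 = 0.0212P*, so P* = 6.8/0.0212 = 321.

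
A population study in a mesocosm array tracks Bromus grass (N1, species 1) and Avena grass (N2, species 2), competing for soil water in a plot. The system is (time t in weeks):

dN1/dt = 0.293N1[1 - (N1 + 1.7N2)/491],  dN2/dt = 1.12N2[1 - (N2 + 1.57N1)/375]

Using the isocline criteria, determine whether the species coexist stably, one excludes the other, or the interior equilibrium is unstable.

unstable coexistence (outcome depends on initial conditions)

Compare the nullcline intercepts: K1/α12 = 491/1.7 = 289 < K2 = 375; K2/α21 = 375/1.57 = 239 < K1 = 491.
Since both are reversed, neither can invade when rare; the interior point is a saddle.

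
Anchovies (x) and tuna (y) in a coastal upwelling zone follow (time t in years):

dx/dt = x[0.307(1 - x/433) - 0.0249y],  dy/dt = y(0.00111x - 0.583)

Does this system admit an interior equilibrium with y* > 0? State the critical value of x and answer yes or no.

Threshold x = 525; K < 525, so no, the predator goes extinct.

The predator equation gives dy/dt > 0 only when x > 0.583/0.00111 = 525.
Without the predator, x → K = 433. Since 433 < 525, the predator cannot invade.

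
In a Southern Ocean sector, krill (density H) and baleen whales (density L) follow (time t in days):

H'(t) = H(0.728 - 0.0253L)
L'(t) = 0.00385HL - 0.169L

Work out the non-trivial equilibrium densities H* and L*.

Set dL/dt = 0 with L > 0: 0.00385H - 0.169 = 0, so H* = 0.169/0.00385 = 43.9.
Set dH/dt = 0 with H > 0: 0.728 - 0.0253L = 0, so L* = 0.728/0.0253 = 28.8.

H* ≈ 43.9, L* ≈ 28.8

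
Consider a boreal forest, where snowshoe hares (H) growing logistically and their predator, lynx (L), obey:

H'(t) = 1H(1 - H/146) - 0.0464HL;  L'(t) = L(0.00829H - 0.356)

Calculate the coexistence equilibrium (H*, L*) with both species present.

From dL/dt = 0 with L > 0: 0.00829H* = 0.356, so H* = 42.9.
Substitute into dH/dt = 0: 1(1 - 42.9/146) = 0.0464L*.
The bracket is 0.706, giving L* = 0.706/0.0464 = 15.2.

H* ≈ 42.9, L* ≈ 15.2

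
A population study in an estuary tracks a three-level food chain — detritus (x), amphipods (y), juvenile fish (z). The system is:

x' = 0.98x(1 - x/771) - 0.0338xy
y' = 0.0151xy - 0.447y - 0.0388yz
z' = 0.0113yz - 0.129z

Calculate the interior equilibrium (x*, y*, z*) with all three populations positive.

x* ≈ 467, y* ≈ 11.4, z* ≈ 170

From dz/dt = 0: 0.0113y* = 0.129, so y* = 11.4.
From dx/dt = 0: 0.98(1 - x*/771) = 0.0338·11.4, giving x* = 771·(1 - 0.394) = 467.
From dy/dt = 0: 0.0151·467 - 0.447 = 0.0388z*, so z* = 6.61/0.0388 = 170.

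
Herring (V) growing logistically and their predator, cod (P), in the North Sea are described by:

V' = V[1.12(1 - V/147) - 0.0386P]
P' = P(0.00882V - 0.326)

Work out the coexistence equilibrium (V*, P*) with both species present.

V* ≈ 37, P* ≈ 21.7

From dP/dt = 0 with P > 0: 0.00882V* = 0.326, so V* = 37.
Substitute into dV/dt = 0: 1.12(1 - 37/147) = 0.0386P*.
The bracket is 0.749, giving P* = 0.838/0.0386 = 21.7.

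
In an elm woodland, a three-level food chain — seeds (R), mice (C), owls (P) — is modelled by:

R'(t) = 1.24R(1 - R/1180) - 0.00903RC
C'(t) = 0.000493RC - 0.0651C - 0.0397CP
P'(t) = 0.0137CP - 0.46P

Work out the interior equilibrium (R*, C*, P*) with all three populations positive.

From dP/dt = 0: 0.0137C* = 0.46, so C* = 33.6.
From dR/dt = 0: 1.24(1 - R*/1180) = 0.00903·33.6, giving R* = 1180·(1 - 0.245) = 891.
From dC/dt = 0: 0.000493·891 - 0.0651 = 0.0397P*, so P* = 0.374/0.0397 = 9.43.

R* ≈ 891, C* ≈ 33.6, P* ≈ 9.43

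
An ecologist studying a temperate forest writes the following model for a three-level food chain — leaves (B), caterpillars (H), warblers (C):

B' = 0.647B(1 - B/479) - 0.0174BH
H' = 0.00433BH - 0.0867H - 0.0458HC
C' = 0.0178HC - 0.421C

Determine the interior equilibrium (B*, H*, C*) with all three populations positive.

From dC/dt = 0: 0.0178H* = 0.421, so H* = 23.7.
From dB/dt = 0: 0.647(1 - B*/479) = 0.0174·23.7, giving B* = 479·(1 - 0.636) = 174.
From dH/dt = 0: 0.00433·174 - 0.0867 = 0.0458C*, so C* = 0.668/0.0458 = 14.6.

B* ≈ 174, H* ≈ 23.7, C* ≈ 14.6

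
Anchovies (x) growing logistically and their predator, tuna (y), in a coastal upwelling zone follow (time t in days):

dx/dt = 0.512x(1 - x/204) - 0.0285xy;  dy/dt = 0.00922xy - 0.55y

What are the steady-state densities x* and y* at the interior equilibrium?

From dy/dt = 0 with y > 0: 0.00922x* = 0.55, so x* = 59.7.
Substitute into dx/dt = 0: 0.512(1 - 59.7/204) = 0.0285y*.
The bracket is 0.708, giving y* = 0.362/0.0285 = 12.7.

x* ≈ 59.7, y* ≈ 12.7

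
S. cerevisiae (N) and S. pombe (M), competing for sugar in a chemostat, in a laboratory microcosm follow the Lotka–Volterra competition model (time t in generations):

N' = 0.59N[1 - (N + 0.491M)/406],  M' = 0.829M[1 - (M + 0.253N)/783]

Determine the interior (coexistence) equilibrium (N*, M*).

Setting both brackets to zero gives the nullclines N + 0.491M = 406 and 0.253N + M = 783.
Substituting M = 783 - 0.253N into the first: N(1 - 0.491·0.253) = 406 - 0.491·783.
So N* = 21.5/0.876 = 24.6, and then M* = 783 - 0.253·24.6 = 777.

N* ≈ 24.6, M* ≈ 777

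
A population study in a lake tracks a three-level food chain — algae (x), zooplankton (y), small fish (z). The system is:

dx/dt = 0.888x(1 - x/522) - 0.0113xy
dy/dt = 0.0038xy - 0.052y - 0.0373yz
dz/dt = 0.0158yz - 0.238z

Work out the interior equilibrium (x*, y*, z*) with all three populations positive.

x* ≈ 422, y* ≈ 15.1, z* ≈ 41.6

From dz/dt = 0: 0.0158y* = 0.238, so y* = 15.1.
From dx/dt = 0: 0.888(1 - x*/522) = 0.0113·15.1, giving x* = 522·(1 - 0.192) = 422.
From dy/dt = 0: 0.0038·422 - 0.052 = 0.0373z*, so z* = 1.55/0.0373 = 41.6.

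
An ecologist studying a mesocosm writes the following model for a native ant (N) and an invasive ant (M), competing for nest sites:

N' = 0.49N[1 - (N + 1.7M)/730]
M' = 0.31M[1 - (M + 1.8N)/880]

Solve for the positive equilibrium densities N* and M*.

Setting both brackets to zero gives the nullclines N + 1.7M = 730 and 1.8N + M = 880.
Substituting M = 880 - 1.8N into the first: N(1 - 1.7·1.8) = 730 - 1.7·880.
So N* = -766/-2.06 = 372, and then M* = 880 - 1.8·372 = 211.

N* ≈ 372, M* ≈ 211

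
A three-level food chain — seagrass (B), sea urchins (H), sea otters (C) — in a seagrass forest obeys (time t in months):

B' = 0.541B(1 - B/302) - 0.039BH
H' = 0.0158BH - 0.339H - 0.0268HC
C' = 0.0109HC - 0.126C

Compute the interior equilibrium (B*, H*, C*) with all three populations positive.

B* ≈ 50.3, H* ≈ 11.6, C* ≈ 17

From dC/dt = 0: 0.0109H* = 0.126, so H* = 11.6.
From dB/dt = 0: 0.541(1 - B*/302) = 0.039·11.6, giving B* = 302·(1 - 0.833) = 50.3.
From dH/dt = 0: 0.0158·50.3 - 0.339 = 0.0268C*, so C* = 0.456/0.0268 = 17.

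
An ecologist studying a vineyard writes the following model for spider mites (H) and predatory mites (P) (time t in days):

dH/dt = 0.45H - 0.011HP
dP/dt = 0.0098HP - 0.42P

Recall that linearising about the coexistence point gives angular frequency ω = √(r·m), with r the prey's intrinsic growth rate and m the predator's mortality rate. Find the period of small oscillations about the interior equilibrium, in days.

T ≈ 14.5 days

Here r = 0.45 and m = 0.42, so r·m = 0.189.
ω = √0.189 = 0.435 per day, hence T = 2π/ω ≈ 14.5 days.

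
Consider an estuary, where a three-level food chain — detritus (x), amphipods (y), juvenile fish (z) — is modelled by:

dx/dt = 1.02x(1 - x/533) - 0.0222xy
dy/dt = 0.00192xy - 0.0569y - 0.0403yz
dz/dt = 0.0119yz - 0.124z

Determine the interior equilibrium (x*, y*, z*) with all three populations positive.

x* ≈ 412, y* ≈ 10.4, z* ≈ 18.2

From dz/dt = 0: 0.0119y* = 0.124, so y* = 10.4.
From dx/dt = 0: 1.02(1 - x*/533) = 0.0222·10.4, giving x* = 533·(1 - 0.227) = 412.
From dy/dt = 0: 0.00192·412 - 0.0569 = 0.0403z*, so z* = 0.734/0.0403 = 18.2.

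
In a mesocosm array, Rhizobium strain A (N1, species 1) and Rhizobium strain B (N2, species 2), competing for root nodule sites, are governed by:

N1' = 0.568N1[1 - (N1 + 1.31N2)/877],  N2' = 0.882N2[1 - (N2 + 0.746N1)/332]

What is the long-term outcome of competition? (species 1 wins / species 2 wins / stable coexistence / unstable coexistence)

species 1 excludes species 2

Compare the nullcline intercepts: K1/α12 = 877/1.31 = 669 > K2 = 332; K2/α21 = 332/0.746 = 445 < K1 = 877.
Since the inequalities point opposite ways, species 1 can invade but species 2 cannot.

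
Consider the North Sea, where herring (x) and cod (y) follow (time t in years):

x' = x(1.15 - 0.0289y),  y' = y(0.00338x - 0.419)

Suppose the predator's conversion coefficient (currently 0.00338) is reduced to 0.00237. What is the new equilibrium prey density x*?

x* ≈ 177

At the interior fixed point, setting dy/dt = 0 with y > 0 fixes x* = (predator death rate)/(xy coefficient) — independent of the other coefficients.
With the change, x* = 0.419/0.00237 = 177; it rises from 124.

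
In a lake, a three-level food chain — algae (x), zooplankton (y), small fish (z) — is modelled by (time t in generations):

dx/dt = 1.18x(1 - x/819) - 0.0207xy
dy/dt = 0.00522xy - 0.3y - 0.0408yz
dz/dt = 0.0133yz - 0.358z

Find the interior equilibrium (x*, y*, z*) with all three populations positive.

x* ≈ 432, y* ≈ 26.9, z* ≈ 48

From dz/dt = 0: 0.0133y* = 0.358, so y* = 26.9.
From dx/dt = 0: 1.18(1 - x*/819) = 0.0207·26.9, giving x* = 819·(1 - 0.472) = 432.
From dy/dt = 0: 0.00522·432 - 0.3 = 0.0408z*, so z* = 1.96/0.0408 = 48.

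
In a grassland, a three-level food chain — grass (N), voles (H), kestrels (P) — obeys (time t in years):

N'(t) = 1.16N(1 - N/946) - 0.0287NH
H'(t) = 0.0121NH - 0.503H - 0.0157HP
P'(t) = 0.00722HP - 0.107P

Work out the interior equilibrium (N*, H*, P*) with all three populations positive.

N* ≈ 599, H* ≈ 14.8, P* ≈ 430

From dP/dt = 0: 0.00722H* = 0.107, so H* = 14.8.
From dN/dt = 0: 1.16(1 - N*/946) = 0.0287·14.8, giving N* = 946·(1 - 0.367) = 599.
From dH/dt = 0: 0.0121·599 - 0.503 = 0.0157P*, so P* = 6.75/0.0157 = 430.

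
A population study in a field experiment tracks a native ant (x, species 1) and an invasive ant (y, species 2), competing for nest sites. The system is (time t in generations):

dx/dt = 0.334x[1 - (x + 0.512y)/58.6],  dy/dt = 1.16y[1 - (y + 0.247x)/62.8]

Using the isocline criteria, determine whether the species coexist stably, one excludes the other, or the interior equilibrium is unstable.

stable coexistence

Compare the nullcline intercepts: K1/α12 = 58.6/0.512 = 114 > K2 = 62.8; K2/α21 = 62.8/0.247 = 254 > K1 = 58.6.
Since both inequalities hold, each species can invade when rare, so the interior equilibrium is stable.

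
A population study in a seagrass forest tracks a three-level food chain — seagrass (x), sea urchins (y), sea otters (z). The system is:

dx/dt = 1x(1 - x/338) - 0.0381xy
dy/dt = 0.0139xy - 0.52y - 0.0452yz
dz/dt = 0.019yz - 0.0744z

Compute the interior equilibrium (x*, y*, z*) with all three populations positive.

x* ≈ 288, y* ≈ 3.92, z* ≈ 76.9

From dz/dt = 0: 0.019y* = 0.0744, so y* = 3.92.
From dx/dt = 0: 1(1 - x*/338) = 0.0381·3.92, giving x* = 338·(1 - 0.149) = 288.
From dy/dt = 0: 0.0139·288 - 0.52 = 0.0452z*, so z* = 3.48/0.0452 = 76.9.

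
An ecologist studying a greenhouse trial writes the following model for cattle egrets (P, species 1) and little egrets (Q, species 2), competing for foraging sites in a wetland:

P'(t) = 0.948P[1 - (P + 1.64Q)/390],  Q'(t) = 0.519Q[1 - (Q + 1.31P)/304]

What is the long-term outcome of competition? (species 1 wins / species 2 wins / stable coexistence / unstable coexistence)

Compare the nullcline intercepts: K1/α12 = 390/1.64 = 238 < K2 = 304; K2/α21 = 304/1.31 = 232 < K1 = 390.
Since both are reversed, neither can invade when rare; the interior point is a saddle.

unstable coexistence (outcome depends on initial conditions)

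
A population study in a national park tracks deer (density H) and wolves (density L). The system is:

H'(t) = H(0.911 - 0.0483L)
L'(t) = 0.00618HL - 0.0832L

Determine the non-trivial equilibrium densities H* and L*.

Set dL/dt = 0 with L > 0: 0.00618H - 0.0832 = 0, so H* = 0.0832/0.00618 = 13.5.
Set dH/dt = 0 with H > 0: 0.911 - 0.0483L = 0, so L* = 0.911/0.0483 = 18.9.

H* ≈ 13.5, L* ≈ 18.9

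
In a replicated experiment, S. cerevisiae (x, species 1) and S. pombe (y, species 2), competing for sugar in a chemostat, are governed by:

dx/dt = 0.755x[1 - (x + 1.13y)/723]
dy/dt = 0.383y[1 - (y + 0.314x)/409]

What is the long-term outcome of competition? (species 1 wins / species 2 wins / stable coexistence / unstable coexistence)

stable coexistence

Compare the nullcline intercepts: K1/α12 = 723/1.13 = 640 > K2 = 409; K2/α21 = 409/0.314 = 1300 > K1 = 723.
Since both inequalities hold, each species can invade when rare, so the interior equilibrium is stable.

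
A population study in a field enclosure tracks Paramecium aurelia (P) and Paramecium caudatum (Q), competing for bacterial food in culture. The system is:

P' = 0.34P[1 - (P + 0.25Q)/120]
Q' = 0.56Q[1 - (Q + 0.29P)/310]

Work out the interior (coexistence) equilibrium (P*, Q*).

P* ≈ 45.8, Q* ≈ 297

Setting both brackets to zero gives the nullclines P + 0.25Q = 120 and 0.29P + Q = 310.
Substituting Q = 310 - 0.29P into the first: P(1 - 0.25·0.29) = 120 - 0.25·310.
So P* = 42.5/0.927 = 45.8, and then Q* = 310 - 0.29·45.8 = 297.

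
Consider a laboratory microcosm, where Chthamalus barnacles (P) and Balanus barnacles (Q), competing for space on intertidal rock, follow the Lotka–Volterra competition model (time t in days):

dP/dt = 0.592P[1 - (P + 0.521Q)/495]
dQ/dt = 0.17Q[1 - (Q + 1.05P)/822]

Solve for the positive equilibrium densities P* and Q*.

P* ≈ 147, Q* ≈ 667

Setting both brackets to zero gives the nullclines P + 0.521Q = 495 and 1.05P + Q = 822.
Substituting Q = 822 - 1.05P into the first: P(1 - 0.521·1.05) = 495 - 0.521·822.
So P* = 66.7/0.453 = 147, and then Q* = 822 - 1.05·147 = 667.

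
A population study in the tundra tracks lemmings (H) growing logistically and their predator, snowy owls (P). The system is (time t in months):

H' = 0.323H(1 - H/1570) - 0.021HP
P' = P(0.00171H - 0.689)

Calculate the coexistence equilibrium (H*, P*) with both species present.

H* ≈ 403, P* ≈ 11.4

From dP/dt = 0 with P > 0: 0.00171H* = 0.689, so H* = 403.
Substitute into dH/dt = 0: 0.323(1 - 403/1570) = 0.021P*.
The bracket is 0.743, giving P* = 0.24/0.021 = 11.4.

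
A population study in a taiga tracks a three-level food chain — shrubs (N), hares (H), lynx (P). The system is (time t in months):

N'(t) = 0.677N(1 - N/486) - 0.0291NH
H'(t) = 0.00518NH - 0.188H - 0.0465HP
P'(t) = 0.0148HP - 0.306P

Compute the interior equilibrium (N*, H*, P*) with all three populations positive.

N* ≈ 54.1, H* ≈ 20.7, P* ≈ 1.98

From dP/dt = 0: 0.0148H* = 0.306, so H* = 20.7.
From dN/dt = 0: 0.677(1 - N*/486) = 0.0291·20.7, giving N* = 486·(1 - 0.889) = 54.1.
From dH/dt = 0: 0.00518·54.1 - 0.188 = 0.0465P*, so P* = 0.0921/0.0465 = 1.98.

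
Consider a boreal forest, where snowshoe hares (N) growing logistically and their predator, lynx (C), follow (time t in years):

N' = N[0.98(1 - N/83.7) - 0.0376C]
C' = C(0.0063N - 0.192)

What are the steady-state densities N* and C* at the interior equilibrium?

N* ≈ 30.5, C* ≈ 16.6

From dC/dt = 0 with C > 0: 0.0063N* = 0.192, so N* = 30.5.
Substitute into dN/dt = 0: 0.98(1 - 30.5/83.7) = 0.0376C*.
The bracket is 0.636, giving C* = 0.623/0.0376 = 16.6.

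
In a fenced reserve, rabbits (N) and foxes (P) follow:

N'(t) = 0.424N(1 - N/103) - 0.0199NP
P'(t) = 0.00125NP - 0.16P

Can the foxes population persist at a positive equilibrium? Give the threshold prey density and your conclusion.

Threshold N = 128; K < 128, so no, the predator goes extinct.

The predator equation gives dP/dt > 0 only when N > 0.16/0.00125 = 128.
Without the predator, N → K = 103. Since 103 < 128, the predator cannot invade.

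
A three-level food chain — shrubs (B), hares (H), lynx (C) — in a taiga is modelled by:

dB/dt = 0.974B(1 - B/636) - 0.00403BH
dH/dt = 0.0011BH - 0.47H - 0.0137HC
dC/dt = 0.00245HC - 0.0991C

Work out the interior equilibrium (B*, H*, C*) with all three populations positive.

B* ≈ 530, H* ≈ 40.4, C* ≈ 8.21

From dC/dt = 0: 0.00245H* = 0.0991, so H* = 40.4.
From dB/dt = 0: 0.974(1 - B*/636) = 0.00403·40.4, giving B* = 636·(1 - 0.167) = 530.
From dH/dt = 0: 0.0011·530 - 0.47 = 0.0137C*, so C* = 0.113/0.0137 = 8.21.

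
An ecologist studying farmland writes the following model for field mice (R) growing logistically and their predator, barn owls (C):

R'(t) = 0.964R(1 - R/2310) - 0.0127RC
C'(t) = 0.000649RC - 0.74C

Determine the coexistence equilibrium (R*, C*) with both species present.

R* ≈ 1140, C* ≈ 38.4

From dC/dt = 0 with C > 0: 0.000649R* = 0.74, so R* = 1140.
Substitute into dR/dt = 0: 0.964(1 - 1140/2310) = 0.0127C*.
The bracket is 0.506, giving C* = 0.488/0.0127 = 38.4.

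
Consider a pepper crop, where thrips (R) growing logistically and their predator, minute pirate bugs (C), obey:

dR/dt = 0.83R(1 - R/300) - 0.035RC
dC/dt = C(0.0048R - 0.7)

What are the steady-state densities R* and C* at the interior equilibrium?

From dC/dt = 0 with C > 0: 0.0048R* = 0.7, so R* = 146.
Substitute into dR/dt = 0: 0.83(1 - 146/300) = 0.035C*.
The bracket is 0.514, giving C* = 0.427/0.035 = 12.2.

R* ≈ 146, C* ≈ 12.2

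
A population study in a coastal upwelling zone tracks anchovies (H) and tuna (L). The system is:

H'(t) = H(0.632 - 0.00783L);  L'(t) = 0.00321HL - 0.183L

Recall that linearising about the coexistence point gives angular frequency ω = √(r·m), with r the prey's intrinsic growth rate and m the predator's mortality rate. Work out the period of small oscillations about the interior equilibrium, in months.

T ≈ 18.5 months

Here r = 0.632 and m = 0.183, so r·m = 0.116.
ω = √0.116 = 0.34 per month, hence T = 2π/ω ≈ 18.5 months.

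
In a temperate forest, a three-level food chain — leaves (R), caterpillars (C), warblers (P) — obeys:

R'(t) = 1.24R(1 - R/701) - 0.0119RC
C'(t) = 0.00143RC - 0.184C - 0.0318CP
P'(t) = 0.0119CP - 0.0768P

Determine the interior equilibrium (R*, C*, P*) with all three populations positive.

R* ≈ 658, C* ≈ 6.45, P* ≈ 23.8

From dP/dt = 0: 0.0119C* = 0.0768, so C* = 6.45.
From dR/dt = 0: 1.24(1 - R*/701) = 0.0119·6.45, giving R* = 701·(1 - 0.0619) = 658.
From dC/dt = 0: 0.00143·658 - 0.184 = 0.0318P*, so P* = 0.756/0.0318 = 23.8.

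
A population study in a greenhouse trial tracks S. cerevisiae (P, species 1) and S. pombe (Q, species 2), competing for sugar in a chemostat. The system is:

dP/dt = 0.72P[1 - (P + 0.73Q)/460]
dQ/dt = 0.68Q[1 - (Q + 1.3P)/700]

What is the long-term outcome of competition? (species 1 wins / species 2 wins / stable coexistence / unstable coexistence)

Compare the nullcline intercepts: K1/α12 = 460/0.73 = 630 < K2 = 700; K2/α21 = 700/1.3 = 538 > K1 = 460.
Since the inequalities point opposite ways, species 2 can invade but species 1 cannot.

species 2 excludes species 1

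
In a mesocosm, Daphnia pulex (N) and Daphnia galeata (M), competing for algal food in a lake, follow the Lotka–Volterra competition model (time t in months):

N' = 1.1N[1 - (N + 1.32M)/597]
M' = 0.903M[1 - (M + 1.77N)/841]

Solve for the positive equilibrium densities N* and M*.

N* ≈ 384, M* ≈ 161

Setting both brackets to zero gives the nullclines N + 1.32M = 597 and 1.77N + M = 841.
Substituting M = 841 - 1.77N into the first: N(1 - 1.32·1.77) = 597 - 1.32·841.
So N* = -513/-1.34 = 384, and then M* = 841 - 1.77·384 = 161.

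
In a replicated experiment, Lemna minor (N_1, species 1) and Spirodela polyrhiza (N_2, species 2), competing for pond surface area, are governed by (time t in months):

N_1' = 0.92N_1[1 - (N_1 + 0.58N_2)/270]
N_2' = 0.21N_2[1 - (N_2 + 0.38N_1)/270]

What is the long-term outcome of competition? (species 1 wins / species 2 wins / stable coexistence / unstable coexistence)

stable coexistence

Compare the nullcline intercepts: K1/α12 = 270/0.58 = 466 > K2 = 270; K2/α21 = 270/0.38 = 711 > K1 = 270.
Since both inequalities hold, each species can invade when rare, so the interior equilibrium is stable.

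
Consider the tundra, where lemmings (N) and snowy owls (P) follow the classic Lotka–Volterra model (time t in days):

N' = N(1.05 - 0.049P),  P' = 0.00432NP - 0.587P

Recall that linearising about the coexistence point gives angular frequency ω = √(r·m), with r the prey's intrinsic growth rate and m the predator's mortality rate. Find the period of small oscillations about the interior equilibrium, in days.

T ≈ 8 days

Here r = 1.05 and m = 0.587, so r·m = 0.616.
ω = √0.616 = 0.785 per day, hence T = 2π/ω ≈ 8 days.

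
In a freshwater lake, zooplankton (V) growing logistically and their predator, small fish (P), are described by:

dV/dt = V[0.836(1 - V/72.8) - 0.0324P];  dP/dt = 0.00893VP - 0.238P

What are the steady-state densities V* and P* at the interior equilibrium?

V* ≈ 26.7, P* ≈ 16.4

From dP/dt = 0 with P > 0: 0.00893V* = 0.238, so V* = 26.7.
Substitute into dV/dt = 0: 0.836(1 - 26.7/72.8) = 0.0324P*.
The bracket is 0.634, giving P* = 0.53/0.0324 = 16.4.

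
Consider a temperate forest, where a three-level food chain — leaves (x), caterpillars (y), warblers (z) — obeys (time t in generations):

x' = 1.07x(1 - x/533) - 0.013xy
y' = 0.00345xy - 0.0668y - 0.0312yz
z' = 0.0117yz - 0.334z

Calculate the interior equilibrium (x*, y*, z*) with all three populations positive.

From dz/dt = 0: 0.0117y* = 0.334, so y* = 28.5.
From dx/dt = 0: 1.07(1 - x*/533) = 0.013·28.5, giving x* = 533·(1 - 0.347) = 348.
From dy/dt = 0: 0.00345·348 - 0.0668 = 0.0312z*, so z* = 1.13/0.0312 = 36.4.

x* ≈ 348, y* ≈ 28.5, z* ≈ 36.4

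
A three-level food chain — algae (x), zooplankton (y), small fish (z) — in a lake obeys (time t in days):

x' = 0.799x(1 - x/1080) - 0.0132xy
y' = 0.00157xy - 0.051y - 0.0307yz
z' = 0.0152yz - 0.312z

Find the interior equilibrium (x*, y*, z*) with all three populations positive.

x* ≈ 714, y* ≈ 20.5, z* ≈ 34.8

From dz/dt = 0: 0.0152y* = 0.312, so y* = 20.5.
From dx/dt = 0: 0.799(1 - x*/1080) = 0.0132·20.5, giving x* = 1080·(1 - 0.339) = 714.
From dy/dt = 0: 0.00157·714 - 0.051 = 0.0307z*, so z* = 1.07/0.0307 = 34.8.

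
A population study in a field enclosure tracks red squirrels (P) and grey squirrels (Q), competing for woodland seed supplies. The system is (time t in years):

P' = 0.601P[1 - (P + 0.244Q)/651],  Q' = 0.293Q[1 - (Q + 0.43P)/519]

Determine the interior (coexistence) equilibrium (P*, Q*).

Setting both brackets to zero gives the nullclines P + 0.244Q = 651 and 0.43P + Q = 519.
Substituting Q = 519 - 0.43P into the first: P(1 - 0.244·0.43) = 651 - 0.244·519.
So P* = 524/0.895 = 586, and then Q* = 519 - 0.43·586 = 267.

P* ≈ 586, Q* ≈ 267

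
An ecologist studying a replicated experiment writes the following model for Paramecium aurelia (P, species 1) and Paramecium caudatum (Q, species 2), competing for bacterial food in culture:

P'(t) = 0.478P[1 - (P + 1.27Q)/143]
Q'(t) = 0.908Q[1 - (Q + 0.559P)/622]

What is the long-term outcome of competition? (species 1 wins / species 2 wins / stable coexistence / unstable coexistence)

species 2 excludes species 1

Compare the nullcline intercepts: K1/α12 = 143/1.27 = 113 < K2 = 622; K2/α21 = 622/0.559 = 1110 > K1 = 143.
Since the inequalities point opposite ways, species 2 can invade but species 1 cannot.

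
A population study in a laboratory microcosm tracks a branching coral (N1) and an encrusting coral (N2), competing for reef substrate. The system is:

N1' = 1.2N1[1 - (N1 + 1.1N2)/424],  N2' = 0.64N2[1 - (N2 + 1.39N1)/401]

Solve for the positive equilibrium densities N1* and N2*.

Setting both brackets to zero gives the nullclines N1 + 1.1N2 = 424 and 1.39N1 + N2 = 401.
Substituting N2 = 401 - 1.39N1 into the first: N1(1 - 1.1·1.39) = 424 - 1.1·401.
So N1* = -17.1/-0.529 = 32.3, and then N2* = 401 - 1.39·32.3 = 356.

N1* ≈ 32.3, N2* ≈ 356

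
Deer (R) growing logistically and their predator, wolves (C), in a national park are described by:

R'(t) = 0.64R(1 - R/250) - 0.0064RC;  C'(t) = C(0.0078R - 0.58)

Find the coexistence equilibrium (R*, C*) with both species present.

R* ≈ 74.4, C* ≈ 70.3

From dC/dt = 0 with C > 0: 0.0078R* = 0.58, so R* = 74.4.
Substitute into dR/dt = 0: 0.64(1 - 74.4/250) = 0.0064C*.
The bracket is 0.703, giving C* = 0.45/0.0064 = 70.3.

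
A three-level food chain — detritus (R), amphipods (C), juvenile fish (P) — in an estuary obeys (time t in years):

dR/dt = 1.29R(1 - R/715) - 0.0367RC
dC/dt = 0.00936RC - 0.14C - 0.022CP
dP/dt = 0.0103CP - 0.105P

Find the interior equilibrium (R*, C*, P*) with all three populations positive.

R* ≈ 508, C* ≈ 10.2, P* ≈ 210

From dP/dt = 0: 0.0103C* = 0.105, so C* = 10.2.
From dR/dt = 0: 1.29(1 - R*/715) = 0.0367·10.2, giving R* = 715·(1 - 0.29) = 508.
From dC/dt = 0: 0.00936·508 - 0.14 = 0.022P*, so P* = 4.61/0.022 = 210.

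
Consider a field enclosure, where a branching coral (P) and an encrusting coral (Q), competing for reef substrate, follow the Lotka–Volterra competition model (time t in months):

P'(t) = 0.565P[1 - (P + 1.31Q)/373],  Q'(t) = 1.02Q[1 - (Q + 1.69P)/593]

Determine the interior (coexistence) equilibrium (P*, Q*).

P* ≈ 333, Q* ≈ 30.8

Setting both brackets to zero gives the nullclines P + 1.31Q = 373 and 1.69P + Q = 593.
Substituting Q = 593 - 1.69P into the first: P(1 - 1.31·1.69) = 373 - 1.31·593.
So P* = -404/-1.21 = 333, and then Q* = 593 - 1.69·333 = 30.8.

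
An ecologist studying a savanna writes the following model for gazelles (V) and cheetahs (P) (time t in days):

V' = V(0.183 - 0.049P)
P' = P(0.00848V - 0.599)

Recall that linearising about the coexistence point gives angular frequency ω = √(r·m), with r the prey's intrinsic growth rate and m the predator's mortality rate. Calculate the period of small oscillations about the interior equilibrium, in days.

Here r = 0.183 and m = 0.599, so r·m = 0.11.
ω = √0.11 = 0.331 per day, hence T = 2π/ω ≈ 19 days.

T ≈ 19 days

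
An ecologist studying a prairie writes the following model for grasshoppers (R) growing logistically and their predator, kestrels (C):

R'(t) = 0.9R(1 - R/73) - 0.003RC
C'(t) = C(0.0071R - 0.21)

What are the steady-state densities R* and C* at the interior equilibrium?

From dC/dt = 0 with C > 0: 0.0071R* = 0.21, so R* = 29.6.
Substitute into dR/dt = 0: 0.9(1 - 29.6/73) = 0.003C*.
The bracket is 0.595, giving C* = 0.535/0.003 = 178.

R* ≈ 29.6, C* ≈ 178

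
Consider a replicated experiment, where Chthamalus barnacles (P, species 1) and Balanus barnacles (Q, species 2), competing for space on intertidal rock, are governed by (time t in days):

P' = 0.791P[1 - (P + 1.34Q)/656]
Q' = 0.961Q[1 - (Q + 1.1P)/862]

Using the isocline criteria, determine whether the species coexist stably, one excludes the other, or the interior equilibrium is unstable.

Compare the nullcline intercepts: K1/α12 = 656/1.34 = 490 < K2 = 862; K2/α21 = 862/1.1 = 784 > K1 = 656.
Since the inequalities point opposite ways, species 2 can invade but species 1 cannot.

species 2 excludes species 1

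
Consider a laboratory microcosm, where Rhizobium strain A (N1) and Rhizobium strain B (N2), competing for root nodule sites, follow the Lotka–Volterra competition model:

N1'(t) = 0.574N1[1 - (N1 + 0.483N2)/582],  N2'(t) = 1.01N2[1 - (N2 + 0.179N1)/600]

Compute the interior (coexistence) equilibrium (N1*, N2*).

Setting both brackets to zero gives the nullclines N1 + 0.483N2 = 582 and 0.179N1 + N2 = 600.
Substituting N2 = 600 - 0.179N1 into the first: N1(1 - 0.483·0.179) = 582 - 0.483·600.
So N1* = 292/0.914 = 320, and then N2* = 600 - 0.179·320 = 543.

N1* ≈ 320, N2* ≈ 543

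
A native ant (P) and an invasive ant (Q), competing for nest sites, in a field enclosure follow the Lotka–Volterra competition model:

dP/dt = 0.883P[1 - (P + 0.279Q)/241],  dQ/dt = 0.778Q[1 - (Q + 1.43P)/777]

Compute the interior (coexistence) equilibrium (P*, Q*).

Setting both brackets to zero gives the nullclines P + 0.279Q = 241 and 1.43P + Q = 777.
Substituting Q = 777 - 1.43P into the first: P(1 - 0.279·1.43) = 241 - 0.279·777.
So P* = 24.2/0.601 = 40.3, and then Q* = 777 - 1.43·40.3 = 719.

P* ≈ 40.3, Q* ≈ 719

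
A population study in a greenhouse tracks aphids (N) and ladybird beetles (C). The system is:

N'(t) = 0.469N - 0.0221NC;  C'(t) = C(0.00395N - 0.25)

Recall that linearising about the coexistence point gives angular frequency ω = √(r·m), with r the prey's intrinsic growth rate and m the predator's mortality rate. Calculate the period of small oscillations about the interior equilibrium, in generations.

Here r = 0.469 and m = 0.25, so r·m = 0.117.
ω = √0.117 = 0.342 per generation, hence T = 2π/ω ≈ 18.3 generations.

T ≈ 18.3 generations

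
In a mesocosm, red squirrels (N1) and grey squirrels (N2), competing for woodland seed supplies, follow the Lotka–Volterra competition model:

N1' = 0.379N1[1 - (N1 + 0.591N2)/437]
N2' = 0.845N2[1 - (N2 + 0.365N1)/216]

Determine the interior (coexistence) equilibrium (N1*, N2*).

N1* ≈ 394, N2* ≈ 72

Setting both brackets to zero gives the nullclines N1 + 0.591N2 = 437 and 0.365N1 + N2 = 216.
Substituting N2 = 216 - 0.365N1 into the first: N1(1 - 0.591·0.365) = 437 - 0.591·216.
So N1* = 309/0.784 = 394, and then N2* = 216 - 0.365·394 = 72.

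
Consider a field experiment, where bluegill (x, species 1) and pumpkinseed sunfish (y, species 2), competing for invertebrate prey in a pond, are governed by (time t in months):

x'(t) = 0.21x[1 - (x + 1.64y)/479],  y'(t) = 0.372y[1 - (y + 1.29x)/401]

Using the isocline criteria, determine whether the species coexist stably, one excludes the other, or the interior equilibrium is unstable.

Compare the nullcline intercepts: K1/α12 = 479/1.64 = 292 < K2 = 401; K2/α21 = 401/1.29 = 311 < K1 = 479.
Since both are reversed, neither can invade when rare; the interior point is a saddle.

unstable coexistence (outcome depends on initial conditions)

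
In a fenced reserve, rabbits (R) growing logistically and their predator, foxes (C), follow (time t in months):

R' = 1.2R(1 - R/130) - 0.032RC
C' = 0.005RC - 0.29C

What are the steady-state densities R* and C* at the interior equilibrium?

R* ≈ 58, C* ≈ 20.8

From dC/dt = 0 with C > 0: 0.005R* = 0.29, so R* = 58.
Substitute into dR/dt = 0: 1.2(1 - 58/130) = 0.032C*.
The bracket is 0.554, giving C* = 0.665/0.032 = 20.8.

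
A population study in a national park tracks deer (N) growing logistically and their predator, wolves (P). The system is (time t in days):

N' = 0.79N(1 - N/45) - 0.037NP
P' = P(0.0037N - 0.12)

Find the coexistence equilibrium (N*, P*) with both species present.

N* ≈ 32.4, P* ≈ 5.96

From dP/dt = 0 with P > 0: 0.0037N* = 0.12, so N* = 32.4.
Substitute into dN/dt = 0: 0.79(1 - 32.4/45) = 0.037P*.
The bracket is 0.279, giving P* = 0.221/0.037 = 5.96.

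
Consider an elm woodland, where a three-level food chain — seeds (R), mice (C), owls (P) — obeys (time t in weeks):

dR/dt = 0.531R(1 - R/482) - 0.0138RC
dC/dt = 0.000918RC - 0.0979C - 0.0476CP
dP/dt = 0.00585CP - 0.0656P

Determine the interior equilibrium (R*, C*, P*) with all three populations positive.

From dP/dt = 0: 0.00585C* = 0.0656, so C* = 11.2.
From dR/dt = 0: 0.531(1 - R*/482) = 0.0138·11.2, giving R* = 482·(1 - 0.291) = 342.
From dC/dt = 0: 0.000918·342 - 0.0979 = 0.0476P*, so P* = 0.216/0.0476 = 4.53.

R* ≈ 342, C* ≈ 11.2, P* ≈ 4.53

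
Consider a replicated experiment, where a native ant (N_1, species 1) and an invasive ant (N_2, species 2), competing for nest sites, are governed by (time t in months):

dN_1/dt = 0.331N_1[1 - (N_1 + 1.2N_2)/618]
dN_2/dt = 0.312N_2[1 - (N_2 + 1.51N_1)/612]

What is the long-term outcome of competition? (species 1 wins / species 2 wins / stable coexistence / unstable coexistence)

Compare the nullcline intercepts: K1/α12 = 618/1.2 = 515 < K2 = 612; K2/α21 = 612/1.51 = 405 < K1 = 618.
Since both are reversed, neither can invade when rare; the interior point is a saddle.

unstable coexistence (outcome depends on initial conditions)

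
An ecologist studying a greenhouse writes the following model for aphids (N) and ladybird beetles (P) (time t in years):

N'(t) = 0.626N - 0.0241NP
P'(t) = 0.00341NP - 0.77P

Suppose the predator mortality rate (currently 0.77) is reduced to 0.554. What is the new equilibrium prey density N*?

At the interior fixed point, setting dP/dt = 0 with P > 0 fixes N* = (predator death rate)/(NP coefficient) — independent of the other coefficients.
With the change, N* = 0.554/0.00341 = 162; it falls from 226.

N* ≈ 162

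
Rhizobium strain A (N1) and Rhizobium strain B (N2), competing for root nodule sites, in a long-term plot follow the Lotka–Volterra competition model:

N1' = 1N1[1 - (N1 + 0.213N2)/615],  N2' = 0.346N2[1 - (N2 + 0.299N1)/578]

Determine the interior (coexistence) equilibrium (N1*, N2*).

N1* ≈ 525, N2* ≈ 421

Setting both brackets to zero gives the nullclines N1 + 0.213N2 = 615 and 0.299N1 + N2 = 578.
Substituting N2 = 578 - 0.299N1 into the first: N1(1 - 0.213·0.299) = 615 - 0.213·578.
So N1* = 492/0.936 = 525, and then N2* = 578 - 0.299·525 = 421.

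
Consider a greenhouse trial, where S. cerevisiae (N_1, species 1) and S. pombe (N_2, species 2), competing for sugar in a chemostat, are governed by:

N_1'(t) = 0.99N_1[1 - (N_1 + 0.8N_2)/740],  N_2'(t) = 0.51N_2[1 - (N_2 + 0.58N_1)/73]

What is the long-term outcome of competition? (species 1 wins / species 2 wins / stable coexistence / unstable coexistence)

Compare the nullcline intercepts: K1/α12 = 740/0.8 = 925 > K2 = 73; K2/α21 = 73/0.58 = 126 < K1 = 740.
Since the inequalities point opposite ways, species 1 can invade but species 2 cannot.

species 1 excludes species 2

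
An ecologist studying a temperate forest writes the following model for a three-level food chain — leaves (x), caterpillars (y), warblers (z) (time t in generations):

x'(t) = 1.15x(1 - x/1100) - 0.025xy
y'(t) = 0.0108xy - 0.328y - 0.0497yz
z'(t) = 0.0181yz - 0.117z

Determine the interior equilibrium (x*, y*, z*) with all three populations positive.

From dz/dt = 0: 0.0181y* = 0.117, so y* = 6.46.
From dx/dt = 0: 1.15(1 - x*/1100) = 0.025·6.46, giving x* = 1100·(1 - 0.141) = 945.
From dy/dt = 0: 0.0108·945 - 0.328 = 0.0497z*, so z* = 9.88/0.0497 = 199.

x* ≈ 945, y* ≈ 6.46, z* ≈ 199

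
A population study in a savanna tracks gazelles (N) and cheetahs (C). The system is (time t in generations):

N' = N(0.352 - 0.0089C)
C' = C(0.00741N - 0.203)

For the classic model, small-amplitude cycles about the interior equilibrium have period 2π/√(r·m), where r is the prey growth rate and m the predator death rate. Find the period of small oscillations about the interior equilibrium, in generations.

T ≈ 23.5 generations

Here r = 0.352 and m = 0.203, so r·m = 0.0715.
ω = √0.0715 = 0.267 per generation, hence T = 2π/ω ≈ 23.5 generations.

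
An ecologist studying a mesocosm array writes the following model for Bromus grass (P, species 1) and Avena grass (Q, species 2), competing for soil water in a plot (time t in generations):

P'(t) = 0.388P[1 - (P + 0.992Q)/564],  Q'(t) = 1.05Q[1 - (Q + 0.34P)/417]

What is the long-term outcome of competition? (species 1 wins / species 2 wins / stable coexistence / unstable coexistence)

Compare the nullcline intercepts: K1/α12 = 564/0.992 = 569 > K2 = 417; K2/α21 = 417/0.34 = 1230 > K1 = 564.
Since both inequalities hold, each species can invade when rare, so the interior equilibrium is stable.

stable coexistence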